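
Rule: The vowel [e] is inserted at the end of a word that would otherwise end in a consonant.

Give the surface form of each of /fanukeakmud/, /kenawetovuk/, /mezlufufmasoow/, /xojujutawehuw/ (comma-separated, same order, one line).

/fanukeakmud/: the form ends in the consonant /d/, so [e] is inserted word-finally. → [fanukeakmude].
/kenawetovuk/: the form ends in the consonant /k/, so [e] is inserted word-finally. → [kenawetovuke].
/mezlufufmasoow/: the form ends in the consonant /w/, so [e] is inserted word-finally. → [mezlufufmasoowe].
/xojujutawehuw/: the form ends in the consonant /w/, so [e] is inserted word-finally. → [xojujutawehuwe].

fanukeakmude, kenawetovuke, mezlufufmasoowe, xojujutawehuwe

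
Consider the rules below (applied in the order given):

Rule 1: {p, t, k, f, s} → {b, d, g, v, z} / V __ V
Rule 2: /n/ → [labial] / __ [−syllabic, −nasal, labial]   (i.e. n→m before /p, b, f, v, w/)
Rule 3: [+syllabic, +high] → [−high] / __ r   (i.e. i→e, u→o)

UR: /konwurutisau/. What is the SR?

Rule 1 (intervocalic voicing): /t/ is a voiceless obstruent between vowels /u/ and /i/, so it voices to [d]. /s/ is a voiceless obstruent between vowels /i/ and /a/, so it voices to [z]. /konwurutisau/ → konwurudizau.
Rule 2 (nasal place assimilation): /n/ precedes the labial consonant /w/, so it assimilates in place to [m]. /konwurudizau/ → komwurudizau.
Rule 3 (pre-rhotic lowering): /u/ is a high vowel immediately before /r/, so it lowers to [o]. /komwurudizau/ → komworudizau.

komworudizau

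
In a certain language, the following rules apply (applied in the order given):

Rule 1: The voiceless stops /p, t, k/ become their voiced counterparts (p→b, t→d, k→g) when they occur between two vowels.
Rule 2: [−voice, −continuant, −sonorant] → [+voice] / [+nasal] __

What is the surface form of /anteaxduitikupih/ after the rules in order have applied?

Rule 1 (intervocalic voicing): /t/ is a voiceless stop between vowels /i/ and /i/, so it voices to [d]. /k/ is a voiceless stop between vowels /i/ and /u/, so it voices to [g]. /p/ is a voiceless stop between vowels /u/ and /i/, so it voices to [b]. /anteaxduitikupih/ → anteaxduidigubih.
Rule 2 (post-nasal voicing): /t/ is a voiceless stop immediately after the nasal /n/, so it voices to [d]. /anteaxduidigubih/ → andeaxduidigubih.

andeaxduidigubih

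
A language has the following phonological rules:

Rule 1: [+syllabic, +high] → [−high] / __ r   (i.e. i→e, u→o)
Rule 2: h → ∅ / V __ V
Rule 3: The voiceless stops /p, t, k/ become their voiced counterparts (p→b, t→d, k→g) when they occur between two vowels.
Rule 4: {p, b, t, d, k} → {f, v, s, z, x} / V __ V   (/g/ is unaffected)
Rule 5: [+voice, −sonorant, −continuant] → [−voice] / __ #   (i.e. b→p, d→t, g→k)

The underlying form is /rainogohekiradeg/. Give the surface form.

rainogoegerazek

Rule 1 (pre-rhotic lowering): /i/ is a high vowel immediately before /r/, so it lowers to [e]. /rainogohekiradeg/ → rainogohekeradeg.
Rule 2 (intervocalic h-deletion): /h/ occurs between vowels /o/ and /e/, so it deletes. /rainogohekeradeg/ → rainogoekeradeg.
Rule 3 (intervocalic voicing): /k/ is a voiceless stop between vowels /e/ and /e/, so it voices to [g]. /rainogoekeradeg/ → rainogoegeradeg.
Rule 4 (intervocalic spirantization): /d/ is a stop between vowels /a/ and /e/, so it spirantizes to the fricative [z]. /rainogoegeradeg/ → rainogoegerazeg.
Rule 5 (final devoicing): /g/ is a voiced stop in word-final position, so it devoices to [k]. /rainogoegerazeg/ → rainogoegerazek.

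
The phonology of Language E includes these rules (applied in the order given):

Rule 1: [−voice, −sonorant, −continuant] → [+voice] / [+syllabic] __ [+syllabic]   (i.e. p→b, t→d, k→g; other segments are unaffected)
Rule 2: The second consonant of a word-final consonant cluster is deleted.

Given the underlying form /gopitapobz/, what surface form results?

Rule 1 (intervocalic voicing): /p/ is a voiceless stop between vowels /o/ and /i/, so it voices to [b]. /t/ is a voiceless stop between vowels /i/ and /a/, so it voices to [d]. /p/ is a voiceless stop between vowels /a/ and /o/, so it voices to [b]. /gopitapobz/ → gobidabobz.
Rule 2 (final cluster simplification): /z/ is the second consonant of a word-final cluster /bz/, so it deletes. /gobidabobz/ → gobidabob.

gobidabob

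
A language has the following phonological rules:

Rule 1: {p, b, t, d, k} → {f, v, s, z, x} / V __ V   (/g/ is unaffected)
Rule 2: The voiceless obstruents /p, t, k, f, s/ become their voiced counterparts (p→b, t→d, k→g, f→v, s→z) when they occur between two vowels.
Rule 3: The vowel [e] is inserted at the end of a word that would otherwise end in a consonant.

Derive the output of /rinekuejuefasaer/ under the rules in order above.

Rule 1 (intervocalic spirantization): /k/ is a stop between vowels /e/ and /u/, so it spirantizes to the fricative [x]. /rinekuejuefasaer/ → rinexuejuefasaer.
Rule 2 (intervocalic voicing): /f/ is a voiceless obstruent between vowels /e/ and /a/, so it voices to [v]. /s/ is a voiceless obstruent between vowels /a/ and /a/, so it voices to [z]. /rinexuejuefasaer/ → rinexuejuevazaer.
Rule 3 (final e-epenthesis): the form ends in the consonant /r/, so [e] is inserted word-finally. /rinexuejuevazaer/ → rinexuejuevazaere.

rinexuejuevazaere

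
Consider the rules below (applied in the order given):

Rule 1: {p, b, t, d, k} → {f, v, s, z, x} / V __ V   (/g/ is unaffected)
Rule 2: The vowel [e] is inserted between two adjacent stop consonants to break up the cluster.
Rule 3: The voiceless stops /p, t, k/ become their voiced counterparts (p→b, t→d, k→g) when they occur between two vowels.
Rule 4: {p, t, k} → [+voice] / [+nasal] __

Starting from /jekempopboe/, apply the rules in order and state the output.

Rule 1 (intervocalic spirantization): /k/ is a stop between vowels /e/ and /e/, so it spirantizes to the fricative [x]. /jekempopboe/ → jexempopboe.
Rule 2 (stop-cluster e-epenthesis): /p/ and /b/ form a stop–stop cluster, so [e] is inserted between them. /jexempopboe/ → jexempopeboe.
Rule 3 (intervocalic voicing): /p/ is a voiceless stop between vowels /o/ and /e/, so it voices to [b]. /jexempopeboe/ → jexempobeboe.
Rule 4 (post-nasal voicing): /p/ is a voiceless stop immediately after the nasal /m/, so it voices to [b]. /jexempobeboe/ → jexembobeboe.

jexembobeboe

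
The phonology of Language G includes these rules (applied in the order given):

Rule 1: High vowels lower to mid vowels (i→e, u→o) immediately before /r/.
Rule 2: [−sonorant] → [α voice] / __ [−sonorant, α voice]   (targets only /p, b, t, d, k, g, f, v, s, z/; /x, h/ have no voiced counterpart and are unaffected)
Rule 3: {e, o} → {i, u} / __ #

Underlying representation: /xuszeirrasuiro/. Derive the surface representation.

Rule 1 (pre-rhotic lowering): /i/ is a high vowel immediately before /r/, so it lowers to [e]. /i/ is a high vowel immediately before /r/, so it lowers to [e]. /xuszeirrasuiro/ → xuszeerrasuero.
Rule 2 (regressive voicing assimilation): /s/ precedes the voiced obstruent /z/, so it voices to [z] by assimilation. /xuszeerrasuero/ → xuzzeerrasuero.
Rule 3 (final vowel raising): /o/ is a mid vowel in word-final position, so it raises to [u]. /xuzzeerrasuero/ → xuzzeerrasueru.

xuzzeerrasueru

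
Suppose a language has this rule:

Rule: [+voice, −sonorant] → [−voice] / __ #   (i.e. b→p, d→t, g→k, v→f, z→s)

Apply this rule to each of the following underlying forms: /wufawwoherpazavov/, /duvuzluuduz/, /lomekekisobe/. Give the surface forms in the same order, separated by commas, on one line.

wufawwoherpazavof, duvuzluudus, lomekekisobe

/wufawwoherpazavov/: /v/ is a voiced obstruent in word-final position, so it devoices to [f]. → [wufawwoherpazavof].
/duvuzluuduz/: /z/ is a voiced obstruent in word-final position, so it devoices to [s]. → [duvuzluudus].
/lomekekisobe/: the rule's environment is not met; surfaces unchanged as [lomekekisobe].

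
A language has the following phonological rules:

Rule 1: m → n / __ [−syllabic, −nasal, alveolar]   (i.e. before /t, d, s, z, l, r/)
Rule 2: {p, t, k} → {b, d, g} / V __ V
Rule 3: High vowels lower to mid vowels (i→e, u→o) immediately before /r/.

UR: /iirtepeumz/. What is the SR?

iertebeunz

Rule 1 (nasal place assimilation): /m/ precedes the alveolar consonant /z/, so it assimilates in place to [n]. /iirtepeumz/ → iirtepeunz.
Rule 2 (intervocalic voicing): /p/ is a voiceless stop between vowels /e/ and /e/, so it voices to [b]. /iirtepeunz/ → iirtebeunz.
Rule 3 (pre-rhotic lowering): /i/ is a high vowel immediately before /r/, so it lowers to [e]. /iirtebeunz/ → iertebeunz.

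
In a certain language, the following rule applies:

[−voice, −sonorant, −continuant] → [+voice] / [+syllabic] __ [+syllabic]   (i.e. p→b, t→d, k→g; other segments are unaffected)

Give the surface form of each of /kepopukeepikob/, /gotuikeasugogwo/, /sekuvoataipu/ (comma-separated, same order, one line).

/kepopukeepikob/: /p/ is a voiceless stop between vowels /e/ and /o/, so it voices to [b]. /p/ is a voiceless stop between vowels /o/ and /u/, so it voices to [b]. /k/ is a voiceless stop between vowels /u/ and /e/, so it voices to [g]. /p/ is a voiceless stop between vowels /e/ and /i/, so it voices to [b]. /k/ is a voiceless stop between vowels /i/ and /o/, so it voices to [g]. → [kebobugeebigob].
/gotuikeasugogwo/: /t/ is a voiceless stop between vowels /o/ and /u/, so it voices to [d]. /k/ is a voiceless stop between vowels /i/ and /e/, so it voices to [g]. → [goduigeasugogwo].
/sekuvoataipu/: /k/ is a voiceless stop between vowels /e/ and /u/, so it voices to [g]. /t/ is a voiceless stop between vowels /a/ and /a/, so it voices to [d]. /p/ is a voiceless stop between vowels /i/ and /u/, so it voices to [b]. → [seguvoadaibu].

kebobugeebigob, goduigeasugogwo, seguvoadaibu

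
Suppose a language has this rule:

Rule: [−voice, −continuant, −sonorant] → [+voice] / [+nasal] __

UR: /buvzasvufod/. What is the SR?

No segment of /buvzasvufod/ meets the structural description of the rule, so the form surfaces unchanged.

buvzasvufod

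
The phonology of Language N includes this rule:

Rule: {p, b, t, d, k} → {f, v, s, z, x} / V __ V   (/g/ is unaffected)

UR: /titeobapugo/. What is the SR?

/t/ is a stop between vowels /i/ and /e/, so it spirantizes to the fricative [s].
/b/ is a stop between vowels /o/ and /a/, so it spirantizes to the fricative [v].
/p/ is a stop between vowels /a/ and /u/, so it spirantizes to the fricative [f].
Surface form: [tiseovafugo].

tiseovafugo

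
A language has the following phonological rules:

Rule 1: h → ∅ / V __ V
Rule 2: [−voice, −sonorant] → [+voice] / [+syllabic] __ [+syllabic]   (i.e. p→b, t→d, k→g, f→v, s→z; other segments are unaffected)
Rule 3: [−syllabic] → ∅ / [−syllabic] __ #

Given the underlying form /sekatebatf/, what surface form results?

segadebat

Rule 1 (intervocalic h-deletion): no segment meets the environment; /sekatebatf/ is unchanged.
Rule 2 (intervocalic voicing): /k/ is a voiceless obstruent between vowels /e/ and /a/, so it voices to [g]. /t/ is a voiceless obstruent between vowels /a/ and /e/, so it voices to [d]. /sekatebatf/ → segadebatf.
Rule 3 (final cluster simplification): /f/ is the second consonant of a word-final cluster /tf/, so it deletes. /segadebatf/ → segadebat.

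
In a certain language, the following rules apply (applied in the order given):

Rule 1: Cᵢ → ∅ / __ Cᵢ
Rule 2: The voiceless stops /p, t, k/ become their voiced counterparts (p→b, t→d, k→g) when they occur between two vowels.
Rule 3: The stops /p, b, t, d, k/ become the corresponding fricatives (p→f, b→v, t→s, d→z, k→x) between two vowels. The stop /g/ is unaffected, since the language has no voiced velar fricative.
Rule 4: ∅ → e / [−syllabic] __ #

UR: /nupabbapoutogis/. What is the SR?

Rule 1 (degemination): /bb/ is a geminate; the first /b/ deletes. /nupabbapoutogis/ → nupabapoutogis.
Rule 2 (intervocalic voicing): /p/ is a voiceless stop between vowels /u/ and /a/, so it voices to [b]. /p/ is a voiceless stop between vowels /a/ and /o/, so it voices to [b]. /t/ is a voiceless stop between vowels /u/ and /o/, so it voices to [d]. /nupabapoutogis/ → nubababoudogis.
Rule 3 (intervocalic spirantization): /b/ is a stop between vowels /u/ and /a/, so it spirantizes to the fricative [v]. /b/ is a stop between vowels /a/ and /a/, so it spirantizes to the fricative [v]. /b/ is a stop between vowels /a/ and /o/, so it spirantizes to the fricative [v]. /d/ is a stop between vowels /u/ and /o/, so it spirantizes to the fricative [z]. /nubababoudogis/ → nuvavavouzogis.
Rule 4 (final e-epenthesis): the form ends in the consonant /s/, so [e] is inserted word-finally. /nuvavavouzogis/ → nuvavavouzogise.

nuvavavouzogise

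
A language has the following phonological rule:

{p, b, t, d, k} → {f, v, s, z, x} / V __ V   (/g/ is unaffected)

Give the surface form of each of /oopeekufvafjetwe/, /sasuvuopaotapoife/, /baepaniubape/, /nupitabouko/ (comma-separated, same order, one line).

/oopeekufvafjetwe/: /p/ is a stop between vowels /o/ and /e/, so it spirantizes to the fricative [f]. /k/ is a stop between vowels /e/ and /u/, so it spirantizes to the fricative [x]. → [oofeexufvafjetwe].
/sasuvuopaotapoife/: /p/ is a stop between vowels /o/ and /a/, so it spirantizes to the fricative [f]. /t/ is a stop between vowels /o/ and /a/, so it spirantizes to the fricative [s]. /p/ is a stop between vowels /a/ and /o/, so it spirantizes to the fricative [f]. → [sasuvuofaosafoife].
/baepaniubape/: /p/ is a stop between vowels /e/ and /a/, so it spirantizes to the fricative [f]. /b/ is a stop between vowels /u/ and /a/, so it spirantizes to the fricative [v]. /p/ is a stop between vowels /a/ and /e/, so it spirantizes to the fricative [f]. → [baefaniuvafe].
/nupitabouko/: /p/ is a stop between vowels /u/ and /i/, so it spirantizes to the fricative [f]. /t/ is a stop between vowels /i/ and /a/, so it spirantizes to the fricative [s]. /b/ is a stop between vowels /a/ and /o/, so it spirantizes to the fricative [v]. /k/ is a stop between vowels /u/ and /o/, so it spirantizes to the fricative [x]. → [nufisavouxo].

oofeexufvafjetwe, sasuvuofaosafoife, baefaniuvafe, nufisavouxo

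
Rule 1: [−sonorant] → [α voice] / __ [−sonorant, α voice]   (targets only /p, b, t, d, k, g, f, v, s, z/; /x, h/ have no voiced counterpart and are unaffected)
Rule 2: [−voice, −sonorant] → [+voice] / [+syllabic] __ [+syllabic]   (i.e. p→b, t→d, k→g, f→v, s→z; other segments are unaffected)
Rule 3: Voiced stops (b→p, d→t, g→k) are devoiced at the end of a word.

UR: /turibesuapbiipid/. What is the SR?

Rule 1 (regressive voicing assimilation): /p/ precedes the voiced obstruent /b/, so it voices to [b] by assimilation. /turibesuapbiipid/ → turibesuabbiipid.
Rule 2 (intervocalic voicing): /s/ is a voiceless obstruent between vowels /e/ and /u/, so it voices to [z]. /p/ is a voiceless obstruent between vowels /i/ and /i/, so it voices to [b]. /turibesuabbiipid/ → turibezuabbiibid.
Rule 3 (final devoicing): /d/ is a voiced stop in word-final position, so it devoices to [t]. /turibezuabbiibid/ → turibezuabbiibit.

turibezuabbiibit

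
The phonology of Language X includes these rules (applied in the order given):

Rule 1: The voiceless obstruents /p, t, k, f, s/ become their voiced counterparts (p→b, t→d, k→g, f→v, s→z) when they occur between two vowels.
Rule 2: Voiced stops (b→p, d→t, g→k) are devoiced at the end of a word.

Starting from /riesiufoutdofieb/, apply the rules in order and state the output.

rieziuvoutdoviep

Rule 1 (intervocalic voicing): /s/ is a voiceless obstruent between vowels /e/ and /i/, so it voices to [z]. /f/ is a voiceless obstruent between vowels /u/ and /o/, so it voices to [v]. /f/ is a voiceless obstruent between vowels /o/ and /i/, so it voices to [v]. /riesiufoutdofieb/ → rieziuvoutdovieb.
Rule 2 (final devoicing): /b/ is a voiced stop in word-final position, so it devoices to [p]. /rieziuvoutdovieb/ → rieziuvoutdoviep.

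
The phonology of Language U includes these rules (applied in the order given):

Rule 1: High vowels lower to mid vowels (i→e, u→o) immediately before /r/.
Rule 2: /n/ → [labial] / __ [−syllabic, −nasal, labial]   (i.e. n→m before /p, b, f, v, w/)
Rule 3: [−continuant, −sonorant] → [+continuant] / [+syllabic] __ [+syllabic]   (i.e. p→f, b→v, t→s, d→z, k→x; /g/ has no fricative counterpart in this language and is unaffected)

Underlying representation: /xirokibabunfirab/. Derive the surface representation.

Rule 1 (pre-rhotic lowering): /i/ is a high vowel immediately before /r/, so it lowers to [e]. /i/ is a high vowel immediately before /r/, so it lowers to [e]. /xirokibabunfirab/ → xerokibabunferab.
Rule 2 (nasal place assimilation): /n/ precedes the labial consonant /f/, so it assimilates in place to [m]. /xerokibabunferab/ → xerokibabumferab.
Rule 3 (intervocalic spirantization): /k/ is a stop between vowels /o/ and /i/, so it spirantizes to the fricative [x]. /b/ is a stop between vowels /i/ and /a/, so it spirantizes to the fricative [v]. /b/ is a stop between vowels /a/ and /u/, so it spirantizes to the fricative [v]. /xerokibabumferab/ → xeroxivavumferab.

xeroxivavumferab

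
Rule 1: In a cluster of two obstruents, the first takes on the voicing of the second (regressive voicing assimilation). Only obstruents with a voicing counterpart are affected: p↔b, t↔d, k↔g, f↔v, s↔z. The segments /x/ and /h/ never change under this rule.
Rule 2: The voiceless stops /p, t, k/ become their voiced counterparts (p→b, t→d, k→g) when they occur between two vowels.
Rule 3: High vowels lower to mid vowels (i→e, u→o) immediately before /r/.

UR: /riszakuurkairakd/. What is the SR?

rizzaguorkaeragd

Rule 1 (regressive voicing assimilation): /s/ precedes the voiced obstruent /z/, so it voices to [z] by assimilation. /k/ precedes the voiced obstruent /d/, so it voices to [g] by assimilation. /riszakuurkairakd/ → rizzakuurkairagd.
Rule 2 (intervocalic voicing): /k/ is a voiceless stop between vowels /a/ and /u/, so it voices to [g]. /rizzakuurkairagd/ → rizzaguurkairagd.
Rule 3 (pre-rhotic lowering): /u/ is a high vowel immediately before /r/, so it lowers to [o]. /i/ is a high vowel immediately before /r/, so it lowers to [e]. /rizzaguurkairagd/ → rizzaguorkaeragd.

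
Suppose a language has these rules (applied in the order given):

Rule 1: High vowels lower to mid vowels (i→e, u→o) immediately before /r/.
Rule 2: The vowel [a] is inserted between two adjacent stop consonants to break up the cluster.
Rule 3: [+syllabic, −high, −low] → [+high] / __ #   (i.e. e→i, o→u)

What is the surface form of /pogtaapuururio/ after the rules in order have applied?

pogataapuororiu

Rule 1 (pre-rhotic lowering): /u/ is a high vowel immediately before /r/, so it lowers to [o]. /u/ is a high vowel immediately before /r/, so it lowers to [o]. /pogtaapuururio/ → pogtaapuororio.
Rule 2 (stop-cluster a-epenthesis): /g/ and /t/ form a stop–stop cluster, so [a] is inserted between them. /pogtaapuororio/ → pogataapuororio.
Rule 3 (final vowel raising): /o/ is a mid vowel in word-final position, so it raises to [u]. /pogataapuororio/ → pogataapuororiu.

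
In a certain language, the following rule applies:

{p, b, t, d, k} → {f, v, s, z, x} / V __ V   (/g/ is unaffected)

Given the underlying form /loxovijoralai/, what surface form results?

loxovijoralai

No segment of /loxovijoralai/ meets the structural description of the rule, so the form surfaces unchanged.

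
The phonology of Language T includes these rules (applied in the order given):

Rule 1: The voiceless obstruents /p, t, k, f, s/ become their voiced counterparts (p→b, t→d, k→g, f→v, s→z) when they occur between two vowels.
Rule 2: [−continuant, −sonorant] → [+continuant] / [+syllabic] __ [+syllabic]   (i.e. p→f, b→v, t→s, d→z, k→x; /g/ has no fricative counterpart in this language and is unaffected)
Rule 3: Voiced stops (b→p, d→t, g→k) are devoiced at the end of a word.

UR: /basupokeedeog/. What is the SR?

bazuvogeezeok

Rule 1 (intervocalic voicing): /s/ is a voiceless obstruent between vowels /a/ and /u/, so it voices to [z]. /p/ is a voiceless obstruent between vowels /u/ and /o/, so it voices to [b]. /k/ is a voiceless obstruent between vowels /o/ and /e/, so it voices to [g]. /basupokeedeog/ → bazubogeedeog.
Rule 2 (intervocalic spirantization): /b/ is a stop between vowels /u/ and /o/, so it spirantizes to the fricative [v]. /d/ is a stop between vowels /e/ and /e/, so it spirantizes to the fricative [z]. /bazubogeedeog/ → bazuvogeezeog.
Rule 3 (final devoicing): /g/ is a voiced stop in word-final position, so it devoices to [k]. /bazuvogeezeog/ → bazuvogeezeok.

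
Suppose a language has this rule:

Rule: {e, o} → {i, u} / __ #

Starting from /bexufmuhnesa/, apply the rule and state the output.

No segment of /bexufmuhnesa/ meets the structural description of the rule, so the form surfaces unchanged.

bexufmuhnesa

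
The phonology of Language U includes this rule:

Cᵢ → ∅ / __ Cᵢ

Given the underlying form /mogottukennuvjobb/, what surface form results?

mogotukenuvjob

/tt/ is a geminate; the first /t/ deletes.
/nn/ is a geminate; the first /n/ deletes.
/bb/ is a geminate; the first /b/ deletes.
The other instances of /m/, /g/, /t/, /k/, /n/, /v/, /j/, /b/ do not occur in the required environment and remain unchanged.
Surface form: [mogotukenuvjob].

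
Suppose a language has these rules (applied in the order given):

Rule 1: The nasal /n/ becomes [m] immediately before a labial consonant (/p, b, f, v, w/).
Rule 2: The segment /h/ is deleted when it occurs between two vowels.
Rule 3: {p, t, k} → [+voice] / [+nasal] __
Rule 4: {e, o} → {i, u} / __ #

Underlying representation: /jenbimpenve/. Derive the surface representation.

jembimbemvi

Rule 1 (nasal place assimilation): /n/ precedes the labial consonant /b/, so it assimilates in place to [m]. /n/ precedes the labial consonant /v/, so it assimilates in place to [m]. /jenbimpenve/ → jembimpemve.
Rule 2 (intervocalic h-deletion): no segment meets the environment; /jembimpemve/ is unchanged.
Rule 3 (post-nasal voicing): /p/ is a voiceless stop immediately after the nasal /m/, so it voices to [b]. /jembimpemve/ → jembimbemve.
Rule 4 (final vowel raising): /e/ is a mid vowel in word-final position, so it raises to [i]. /jembimbemve/ → jembimbemvi.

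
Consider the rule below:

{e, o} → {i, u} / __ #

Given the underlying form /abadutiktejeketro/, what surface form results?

abadutiktejeketru

/o/ is a mid vowel in word-final position, so it raises to [u].
The other instances of /e/ do not occur in the required environment and remain unchanged.
Surface form: [abadutiktejeketru].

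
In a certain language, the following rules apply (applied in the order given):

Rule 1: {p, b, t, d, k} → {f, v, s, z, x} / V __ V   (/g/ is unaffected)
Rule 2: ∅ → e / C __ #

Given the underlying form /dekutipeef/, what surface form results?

dexusifeefe

Rule 1 (intervocalic spirantization): /k/ is a stop between vowels /e/ and /u/, so it spirantizes to the fricative [x]. /t/ is a stop between vowels /u/ and /i/, so it spirantizes to the fricative [s]. /p/ is a stop between vowels /i/ and /e/, so it spirantizes to the fricative [f]. /dekutipeef/ → dexusifeef.
Rule 2 (final e-epenthesis): the form ends in the consonant /f/, so [e] is inserted word-finally. /dexusifeef/ → dexusifeefe.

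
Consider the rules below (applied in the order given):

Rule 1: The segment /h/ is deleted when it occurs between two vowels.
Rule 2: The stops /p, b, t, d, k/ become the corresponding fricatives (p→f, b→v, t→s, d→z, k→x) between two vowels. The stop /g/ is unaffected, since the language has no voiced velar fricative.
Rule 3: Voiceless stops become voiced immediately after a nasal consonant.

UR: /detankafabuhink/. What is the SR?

Rule 1 (intervocalic h-deletion): /h/ occurs between vowels /u/ and /i/, so it deletes. /detankafabuhink/ → detankafabuink.
Rule 2 (intervocalic spirantization): /t/ is a stop between vowels /e/ and /a/, so it spirantizes to the fricative [s]. /b/ is a stop between vowels /a/ and /u/, so it spirantizes to the fricative [v]. /detankafabuink/ → desankafavuink.
Rule 3 (post-nasal voicing): /k/ is a voiceless stop immediately after the nasal /n/, so it voices to [g]. /k/ is a voiceless stop immediately after the nasal /n/, so it voices to [g]. /desankafavuink/ → desangafavuing.

desangafavuing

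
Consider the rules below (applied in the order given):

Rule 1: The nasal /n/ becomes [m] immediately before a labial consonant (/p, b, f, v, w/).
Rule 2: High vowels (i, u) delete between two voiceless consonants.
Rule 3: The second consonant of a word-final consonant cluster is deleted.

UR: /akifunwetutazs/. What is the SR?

akfumwettaz

Rule 1 (nasal place assimilation): /n/ precedes the labial consonant /w/, so it assimilates in place to [m]. /akifunwetutazs/ → akifumwetutazs.
Rule 2 (high vowel syncope): /i/ is a high vowel flanked by voiceless consonants /k/ and /f/, so it deletes. /u/ is a high vowel flanked by voiceless consonants /t/ and /t/, so it deletes. /akifumwetutazs/ → akfumwettazs.
Rule 3 (final cluster simplification): /s/ is the second consonant of a word-final cluster /zs/, so it deletes. /akfumwettazs/ → akfumwettaz.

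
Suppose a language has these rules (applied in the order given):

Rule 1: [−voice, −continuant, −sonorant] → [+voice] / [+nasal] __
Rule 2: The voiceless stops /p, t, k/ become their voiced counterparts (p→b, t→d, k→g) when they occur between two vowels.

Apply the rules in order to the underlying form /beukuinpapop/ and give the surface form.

beuguinbabop

Rule 1 (post-nasal voicing): /p/ is a voiceless stop immediately after the nasal /n/, so it voices to [b]. /beukuinpapop/ → beukuinbapop.
Rule 2 (intervocalic voicing): /k/ is a voiceless stop between vowels /u/ and /u/, so it voices to [g]. /p/ is a voiceless stop between vowels /a/ and /o/, so it voices to [b]. /beukuinbapop/ → beuguinbabop.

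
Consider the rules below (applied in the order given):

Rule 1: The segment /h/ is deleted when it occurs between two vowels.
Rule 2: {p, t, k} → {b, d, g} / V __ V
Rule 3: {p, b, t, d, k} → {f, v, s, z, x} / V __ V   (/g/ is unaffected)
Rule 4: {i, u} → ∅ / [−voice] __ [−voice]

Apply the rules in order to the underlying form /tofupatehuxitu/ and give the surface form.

tofuvazeuxizu

Rule 1 (intervocalic h-deletion): /h/ occurs between vowels /e/ and /u/, so it deletes. /tofupatehuxitu/ → tofupateuxitu.
Rule 2 (intervocalic voicing): /p/ is a voiceless stop between vowels /u/ and /a/, so it voices to [b]. /t/ is a voiceless stop between vowels /a/ and /e/, so it voices to [d]. /t/ is a voiceless stop between vowels /i/ and /u/, so it voices to [d]. /tofupateuxitu/ → tofubadeuxidu.
Rule 3 (intervocalic spirantization): /b/ is a stop between vowels /u/ and /a/, so it spirantizes to the fricative [v]. /d/ is a stop between vowels /a/ and /e/, so it spirantizes to the fricative [z]. /d/ is a stop between vowels /i/ and /u/, so it spirantizes to the fricative [z]. /tofubadeuxidu/ → tofuvazeuxizu.
Rule 4 (high vowel syncope): no segment meets the environment; /tofuvazeuxizu/ is unchanged.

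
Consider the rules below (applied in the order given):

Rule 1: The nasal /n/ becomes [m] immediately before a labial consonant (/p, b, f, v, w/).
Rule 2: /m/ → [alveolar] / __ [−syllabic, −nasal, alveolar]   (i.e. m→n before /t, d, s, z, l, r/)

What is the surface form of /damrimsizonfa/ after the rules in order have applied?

danrinsizomfa

Rule 1 (nasal place assimilation): /n/ precedes the labial consonant /f/, so it assimilates in place to [m]. /damrimsizonfa/ → damrimsizomfa.
Rule 2 (nasal place assimilation): /m/ precedes the alveolar consonant /r/, so it assimilates in place to [n]. /m/ precedes the alveolar consonant /s/, so it assimilates in place to [n]. /damrimsizomfa/ → danrinsizomfa.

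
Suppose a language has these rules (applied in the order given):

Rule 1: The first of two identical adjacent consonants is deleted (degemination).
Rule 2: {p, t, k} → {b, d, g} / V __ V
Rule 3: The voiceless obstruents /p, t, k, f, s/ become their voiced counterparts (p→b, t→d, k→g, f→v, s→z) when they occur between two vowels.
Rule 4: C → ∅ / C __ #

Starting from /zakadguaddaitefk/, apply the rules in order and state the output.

zagadguadaidef

Rule 1 (degemination): /dd/ is a geminate; the first /d/ deletes. /zakadguaddaitefk/ → zakadguadaitefk.
Rule 2 (intervocalic voicing): /k/ is a voiceless stop between vowels /a/ and /a/, so it voices to [g]. /t/ is a voiceless stop between vowels /i/ and /e/, so it voices to [d]. /zakadguadaitefk/ → zagadguadaidefk.
Rule 3 (intervocalic voicing): no segment meets the environment; /zagadguadaidefk/ is unchanged.
Rule 4 (final cluster simplification): /k/ is the second consonant of a word-final cluster /fk/, so it deletes. /zagadguadaidefk/ → zagadguadaidef.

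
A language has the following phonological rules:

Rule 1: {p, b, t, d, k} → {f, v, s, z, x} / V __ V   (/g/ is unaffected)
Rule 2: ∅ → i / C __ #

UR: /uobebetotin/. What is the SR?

uovevesosini

Rule 1 (intervocalic spirantization): /b/ is a stop between vowels /o/ and /e/, so it spirantizes to the fricative [v]. /b/ is a stop between vowels /e/ and /e/, so it spirantizes to the fricative [v]. /t/ is a stop between vowels /e/ and /o/, so it spirantizes to the fricative [s]. /t/ is a stop between vowels /o/ and /i/, so it spirantizes to the fricative [s]. /uobebetotin/ → uovevesosin.
Rule 2 (final i-epenthesis): the form ends in the consonant /n/, so [i] is inserted word-finally. /uovevesosin/ → uovevesosini.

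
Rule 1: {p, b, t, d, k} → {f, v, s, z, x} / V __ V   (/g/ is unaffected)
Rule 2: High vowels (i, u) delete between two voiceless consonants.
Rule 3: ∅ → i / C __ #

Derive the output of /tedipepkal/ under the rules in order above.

tezifepkali

Rule 1 (intervocalic spirantization): /d/ is a stop between vowels /e/ and /i/, so it spirantizes to the fricative [z]. /p/ is a stop between vowels /i/ and /e/, so it spirantizes to the fricative [f]. /tedipepkal/ → tezifepkal.
Rule 2 (high vowel syncope): no segment meets the environment; /tezifepkal/ is unchanged.
Rule 3 (final i-epenthesis): the form ends in the consonant /l/, so [i] is inserted word-finally. /tezifepkal/ → tezifepkali.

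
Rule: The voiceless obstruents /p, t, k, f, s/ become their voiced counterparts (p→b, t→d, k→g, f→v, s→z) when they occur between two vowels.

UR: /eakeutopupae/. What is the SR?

/k/ is a voiceless obstruent between vowels /a/ and /e/, so it voices to [g].
/t/ is a voiceless obstruent between vowels /u/ and /o/, so it voices to [d].
/p/ is a voiceless obstruent between vowels /o/ and /u/, so it voices to [b].
/p/ is a voiceless obstruent between vowels /u/ and /a/, so it voices to [b].
Surface form: [eageudobubae].

eageudobubae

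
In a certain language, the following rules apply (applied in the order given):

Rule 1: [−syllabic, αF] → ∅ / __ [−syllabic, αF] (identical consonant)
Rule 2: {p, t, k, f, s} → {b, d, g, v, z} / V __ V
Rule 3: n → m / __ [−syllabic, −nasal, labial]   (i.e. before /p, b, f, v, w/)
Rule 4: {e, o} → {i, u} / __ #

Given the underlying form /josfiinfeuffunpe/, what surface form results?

josfiimfeuvumpi

Rule 1 (degemination): /ff/ is a geminate; the first /f/ deletes. /josfiinfeuffunpe/ → josfiinfeufunpe.
Rule 2 (intervocalic voicing): /f/ is a voiceless obstruent between vowels /u/ and /u/, so it voices to [v]. /josfiinfeufunpe/ → josfiinfeuvunpe.
Rule 3 (nasal place assimilation): /n/ precedes the labial consonant /f/, so it assimilates in place to [m]. /n/ precedes the labial consonant /p/, so it assimilates in place to [m]. /josfiinfeuvunpe/ → josfiimfeuvumpe.
Rule 4 (final vowel raising): /e/ is a mid vowel in word-final position, so it raises to [i]. /josfiimfeuvumpe/ → josfiimfeuvumpi.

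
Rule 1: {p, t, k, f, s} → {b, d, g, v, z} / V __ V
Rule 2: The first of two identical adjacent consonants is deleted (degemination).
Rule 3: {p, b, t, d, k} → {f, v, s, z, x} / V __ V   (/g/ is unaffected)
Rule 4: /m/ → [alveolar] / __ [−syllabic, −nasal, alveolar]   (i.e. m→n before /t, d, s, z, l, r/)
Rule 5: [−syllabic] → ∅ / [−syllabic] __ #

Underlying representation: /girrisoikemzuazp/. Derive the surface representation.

girizoigenzuaz

Rule 1 (intervocalic voicing): /s/ is a voiceless obstruent between vowels /i/ and /o/, so it voices to [z]. /k/ is a voiceless obstruent between vowels /i/ and /e/, so it voices to [g]. /girrisoikemzuazp/ → girrizoigemzuazp.
Rule 2 (degemination): /rr/ is a geminate; the first /r/ deletes. /girrizoigemzuazp/ → girizoigemzuazp.
Rule 3 (intervocalic spirantization): no segment meets the environment; /girizoigemzuazp/ is unchanged.
Rule 4 (nasal place assimilation): /m/ precedes the alveolar consonant /z/, so it assimilates in place to [n]. /girizoigemzuazp/ → girizoigenzuazp.
Rule 5 (final cluster simplification): /p/ is the second consonant of a word-final cluster /zp/, so it deletes. /girizoigenzuazp/ → girizoigenzuaz.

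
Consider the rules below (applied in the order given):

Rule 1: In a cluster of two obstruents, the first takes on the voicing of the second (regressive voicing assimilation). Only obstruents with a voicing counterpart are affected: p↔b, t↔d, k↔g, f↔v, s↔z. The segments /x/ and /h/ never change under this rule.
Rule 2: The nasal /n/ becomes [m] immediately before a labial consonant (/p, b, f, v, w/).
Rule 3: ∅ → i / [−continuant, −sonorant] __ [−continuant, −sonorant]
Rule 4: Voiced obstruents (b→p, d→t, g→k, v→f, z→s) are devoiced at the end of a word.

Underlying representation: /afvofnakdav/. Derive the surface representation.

Rule 1 (regressive voicing assimilation): /f/ precedes the voiced obstruent /v/, so it voices to [v] by assimilation. /k/ precedes the voiced obstruent /d/, so it voices to [g] by assimilation. /afvofnakdav/ → avvofnagdav.
Rule 2 (nasal place assimilation): no segment meets the environment; /avvofnagdav/ is unchanged.
Rule 3 (stop-cluster i-epenthesis): /g/ and /d/ form a stop–stop cluster, so [i] is inserted between them. /avvofnagdav/ → avvofnagidav.
Rule 4 (final devoicing): /v/ is a voiced obstruent in word-final position, so it devoices to [f]. /avvofnagidav/ → avvofnagidaf.

avvofnagidaf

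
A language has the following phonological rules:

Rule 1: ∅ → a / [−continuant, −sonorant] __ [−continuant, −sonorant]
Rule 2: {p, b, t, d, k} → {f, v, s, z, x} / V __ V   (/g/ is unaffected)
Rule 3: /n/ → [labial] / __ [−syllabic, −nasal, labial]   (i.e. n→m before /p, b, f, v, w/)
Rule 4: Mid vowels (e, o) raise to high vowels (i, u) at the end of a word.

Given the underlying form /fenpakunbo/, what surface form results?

fempaxumbu

Rule 1 (stop-cluster a-epenthesis): no segment meets the environment; /fenpakunbo/ is unchanged.
Rule 2 (intervocalic spirantization): /k/ is a stop between vowels /a/ and /u/, so it spirantizes to the fricative [x]. /fenpakunbo/ → fenpaxunbo.
Rule 3 (nasal place assimilation): /n/ precedes the labial consonant /p/, so it assimilates in place to [m]. /n/ precedes the labial consonant /b/, so it assimilates in place to [m]. /fenpaxunbo/ → fempaxumbo.
Rule 4 (final vowel raising): /o/ is a mid vowel in word-final position, so it raises to [u]. /fempaxumbo/ → fempaxumbu.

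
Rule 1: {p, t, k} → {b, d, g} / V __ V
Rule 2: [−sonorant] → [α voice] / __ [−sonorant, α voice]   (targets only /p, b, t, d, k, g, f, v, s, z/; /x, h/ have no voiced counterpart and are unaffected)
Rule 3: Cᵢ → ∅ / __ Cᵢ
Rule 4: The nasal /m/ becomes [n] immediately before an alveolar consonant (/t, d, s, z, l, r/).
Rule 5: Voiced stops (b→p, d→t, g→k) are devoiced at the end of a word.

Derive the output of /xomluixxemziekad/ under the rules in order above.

Rule 1 (intervocalic voicing): /k/ is a voiceless stop between vowels /e/ and /a/, so it voices to [g]. /xomluixxemziekad/ → xomluixxemziegad.
Rule 2 (regressive voicing assimilation): no segment meets the environment; /xomluixxemziegad/ is unchanged.
Rule 3 (degemination): /xx/ is a geminate; the first /x/ deletes. /xomluixxemziegad/ → xomluixemziegad.
Rule 4 (nasal place assimilation): /m/ precedes the alveolar consonant /l/, so it assimilates in place to [n]. /m/ precedes the alveolar consonant /z/, so it assimilates in place to [n]. /xomluixemziegad/ → xonluixenziegad.
Rule 5 (final devoicing): /d/ is a voiced stop in word-final position, so it devoices to [t]. /xonluixenziegad/ → xonluixenziegat.

xonluixenziegat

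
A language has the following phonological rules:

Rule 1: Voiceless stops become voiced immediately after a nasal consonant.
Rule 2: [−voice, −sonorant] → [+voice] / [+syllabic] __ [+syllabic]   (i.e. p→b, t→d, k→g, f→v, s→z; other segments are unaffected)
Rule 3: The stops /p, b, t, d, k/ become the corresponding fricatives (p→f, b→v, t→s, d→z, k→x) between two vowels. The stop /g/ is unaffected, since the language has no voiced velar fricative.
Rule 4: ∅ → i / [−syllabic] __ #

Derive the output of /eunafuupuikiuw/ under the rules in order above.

eunavuuvuigiuwi

Rule 1 (post-nasal voicing): no segment meets the environment; /eunafuupuikiuw/ is unchanged.
Rule 2 (intervocalic voicing): /f/ is a voiceless obstruent between vowels /a/ and /u/, so it voices to [v]. /p/ is a voiceless obstruent between vowels /u/ and /u/, so it voices to [b]. /k/ is a voiceless obstruent between vowels /i/ and /i/, so it voices to [g]. /eunafuupuikiuw/ → eunavuubuigiuw.
Rule 3 (intervocalic spirantization): /b/ is a stop between vowels /u/ and /u/, so it spirantizes to the fricative [v]. /eunavuubuigiuw/ → eunavuuvuigiuw.
Rule 4 (final i-epenthesis): the form ends in the consonant /w/, so [i] is inserted word-finally. /eunavuuvuigiuw/ → eunavuuvuigiuwi.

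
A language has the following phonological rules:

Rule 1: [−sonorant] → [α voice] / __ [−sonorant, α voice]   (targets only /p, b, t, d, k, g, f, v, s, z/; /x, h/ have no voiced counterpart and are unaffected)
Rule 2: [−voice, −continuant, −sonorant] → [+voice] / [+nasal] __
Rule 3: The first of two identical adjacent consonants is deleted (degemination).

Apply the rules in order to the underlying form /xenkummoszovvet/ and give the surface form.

Rule 1 (regressive voicing assimilation): /s/ precedes the voiced obstruent /z/, so it voices to [z] by assimilation. /xenkummoszovvet/ → xenkummozzovvet.
Rule 2 (post-nasal voicing): /k/ is a voiceless stop immediately after the nasal /n/, so it voices to [g]. /xenkummozzovvet/ → xengummozzovvet.
Rule 3 (degemination): /mm/ is a geminate; the first /m/ deletes. /zz/ is a geminate; the first /z/ deletes. /vv/ is a geminate; the first /v/ deletes. /xengummozzovvet/ → xengumozovet.

xengumozovet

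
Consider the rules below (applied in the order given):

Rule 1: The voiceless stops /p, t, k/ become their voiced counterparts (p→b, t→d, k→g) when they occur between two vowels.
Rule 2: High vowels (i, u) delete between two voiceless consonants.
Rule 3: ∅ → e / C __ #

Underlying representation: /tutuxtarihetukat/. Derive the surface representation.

Rule 1 (intervocalic voicing): /t/ is a voiceless stop between vowels /u/ and /u/, so it voices to [d]. /t/ is a voiceless stop between vowels /e/ and /u/, so it voices to [d]. /k/ is a voiceless stop between vowels /u/ and /a/, so it voices to [g]. /tutuxtarihetukat/ → tuduxtarihedugat.
Rule 2 (high vowel syncope): no segment meets the environment; /tuduxtarihedugat/ is unchanged.
Rule 3 (final e-epenthesis): the form ends in the consonant /t/, so [e] is inserted word-finally. /tuduxtarihedugat/ → tuduxtarihedugate.

tuduxtarihedugate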